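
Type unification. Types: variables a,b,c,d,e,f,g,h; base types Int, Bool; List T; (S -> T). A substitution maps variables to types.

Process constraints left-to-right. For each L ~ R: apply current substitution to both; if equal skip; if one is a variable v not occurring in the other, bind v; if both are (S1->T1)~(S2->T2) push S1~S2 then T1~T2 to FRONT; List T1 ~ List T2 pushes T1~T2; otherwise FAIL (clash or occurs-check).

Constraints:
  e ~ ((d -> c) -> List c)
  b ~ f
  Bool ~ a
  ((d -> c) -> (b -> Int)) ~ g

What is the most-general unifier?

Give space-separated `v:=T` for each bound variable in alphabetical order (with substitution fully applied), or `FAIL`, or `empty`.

Answer: a:=Bool b:=f e:=((d -> c) -> List c) g:=((d -> c) -> (f -> Int))

Derivation:
step 1: unify e ~ ((d -> c) -> List c)  [subst: {-} | 3 pending]
  bind e := ((d -> c) -> List c)
step 2: unify b ~ f  [subst: {e:=((d -> c) -> List c)} | 2 pending]
  bind b := f
step 3: unify Bool ~ a  [subst: {e:=((d -> c) -> List c), b:=f} | 1 pending]
  bind a := Bool
step 4: unify ((d -> c) -> (f -> Int)) ~ g  [subst: {e:=((d -> c) -> List c), b:=f, a:=Bool} | 0 pending]
  bind g := ((d -> c) -> (f -> Int))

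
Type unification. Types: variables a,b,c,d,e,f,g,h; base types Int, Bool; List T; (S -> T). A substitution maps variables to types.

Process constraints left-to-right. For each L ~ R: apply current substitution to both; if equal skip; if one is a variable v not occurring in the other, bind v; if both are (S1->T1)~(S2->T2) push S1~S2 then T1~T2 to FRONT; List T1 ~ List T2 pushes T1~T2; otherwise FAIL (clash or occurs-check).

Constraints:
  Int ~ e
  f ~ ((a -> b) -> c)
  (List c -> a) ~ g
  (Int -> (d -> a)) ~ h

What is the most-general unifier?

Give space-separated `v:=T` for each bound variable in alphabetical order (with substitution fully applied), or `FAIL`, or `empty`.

step 1: unify Int ~ e  [subst: {-} | 3 pending]
  bind e := Int
step 2: unify f ~ ((a -> b) -> c)  [subst: {e:=Int} | 2 pending]
  bind f := ((a -> b) -> c)
step 3: unify (List c -> a) ~ g  [subst: {e:=Int, f:=((a -> b) -> c)} | 1 pending]
  bind g := (List c -> a)
step 4: unify (Int -> (d -> a)) ~ h  [subst: {e:=Int, f:=((a -> b) -> c), g:=(List c -> a)} | 0 pending]
  bind h := (Int -> (d -> a))

Answer: e:=Int f:=((a -> b) -> c) g:=(List c -> a) h:=(Int -> (d -> a))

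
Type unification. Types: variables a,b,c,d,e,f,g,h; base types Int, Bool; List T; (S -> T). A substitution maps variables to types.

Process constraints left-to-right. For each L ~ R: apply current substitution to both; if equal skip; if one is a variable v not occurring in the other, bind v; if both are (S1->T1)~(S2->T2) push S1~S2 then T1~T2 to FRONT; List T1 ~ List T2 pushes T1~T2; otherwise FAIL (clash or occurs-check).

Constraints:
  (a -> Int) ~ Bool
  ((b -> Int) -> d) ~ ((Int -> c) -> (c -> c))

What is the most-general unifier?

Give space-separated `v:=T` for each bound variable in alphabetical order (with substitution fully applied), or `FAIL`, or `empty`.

step 1: unify (a -> Int) ~ Bool  [subst: {-} | 1 pending]
  clash: (a -> Int) vs Bool

Answer: FAIL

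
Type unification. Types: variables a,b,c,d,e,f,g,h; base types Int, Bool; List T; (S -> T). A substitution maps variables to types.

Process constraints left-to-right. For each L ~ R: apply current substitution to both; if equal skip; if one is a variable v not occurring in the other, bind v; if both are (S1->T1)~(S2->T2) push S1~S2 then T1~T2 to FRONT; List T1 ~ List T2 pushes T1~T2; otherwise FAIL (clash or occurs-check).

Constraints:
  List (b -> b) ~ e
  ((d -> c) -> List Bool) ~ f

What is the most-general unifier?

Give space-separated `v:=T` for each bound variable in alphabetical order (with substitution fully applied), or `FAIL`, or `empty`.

Answer: e:=List (b -> b) f:=((d -> c) -> List Bool)

Derivation:
step 1: unify List (b -> b) ~ e  [subst: {-} | 1 pending]
  bind e := List (b -> b)
step 2: unify ((d -> c) -> List Bool) ~ f  [subst: {e:=List (b -> b)} | 0 pending]
  bind f := ((d -> c) -> List Bool)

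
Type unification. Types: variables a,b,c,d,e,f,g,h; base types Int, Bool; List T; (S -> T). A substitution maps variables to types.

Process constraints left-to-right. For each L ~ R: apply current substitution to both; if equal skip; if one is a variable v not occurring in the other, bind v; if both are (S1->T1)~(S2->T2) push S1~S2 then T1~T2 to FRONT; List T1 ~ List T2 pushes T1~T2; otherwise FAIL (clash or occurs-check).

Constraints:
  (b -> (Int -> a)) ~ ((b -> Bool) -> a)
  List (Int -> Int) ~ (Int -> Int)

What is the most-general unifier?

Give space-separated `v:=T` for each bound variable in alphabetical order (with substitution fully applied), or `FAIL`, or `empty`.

Answer: FAIL

Derivation:
step 1: unify (b -> (Int -> a)) ~ ((b -> Bool) -> a)  [subst: {-} | 1 pending]
  -> decompose arrow: push b~(b -> Bool), (Int -> a)~a
step 2: unify b ~ (b -> Bool)  [subst: {-} | 2 pending]
  occurs-check fail: b in (b -> Bool)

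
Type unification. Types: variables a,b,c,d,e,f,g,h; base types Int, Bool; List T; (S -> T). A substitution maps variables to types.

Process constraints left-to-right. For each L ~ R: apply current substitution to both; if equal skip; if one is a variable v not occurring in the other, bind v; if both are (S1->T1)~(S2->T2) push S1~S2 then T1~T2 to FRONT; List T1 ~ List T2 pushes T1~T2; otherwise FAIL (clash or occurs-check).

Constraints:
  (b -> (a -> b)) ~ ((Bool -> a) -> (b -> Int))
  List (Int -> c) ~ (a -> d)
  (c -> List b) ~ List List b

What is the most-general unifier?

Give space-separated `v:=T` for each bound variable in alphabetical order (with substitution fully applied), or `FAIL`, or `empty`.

Answer: FAIL

Derivation:
step 1: unify (b -> (a -> b)) ~ ((Bool -> a) -> (b -> Int))  [subst: {-} | 2 pending]
  -> decompose arrow: push b~(Bool -> a), (a -> b)~(b -> Int)
step 2: unify b ~ (Bool -> a)  [subst: {-} | 3 pending]
  bind b := (Bool -> a)
step 3: unify (a -> (Bool -> a)) ~ ((Bool -> a) -> Int)  [subst: {b:=(Bool -> a)} | 2 pending]
  -> decompose arrow: push a~(Bool -> a), (Bool -> a)~Int
step 4: unify a ~ (Bool -> a)  [subst: {b:=(Bool -> a)} | 3 pending]
  occurs-check fail: a in (Bool -> a)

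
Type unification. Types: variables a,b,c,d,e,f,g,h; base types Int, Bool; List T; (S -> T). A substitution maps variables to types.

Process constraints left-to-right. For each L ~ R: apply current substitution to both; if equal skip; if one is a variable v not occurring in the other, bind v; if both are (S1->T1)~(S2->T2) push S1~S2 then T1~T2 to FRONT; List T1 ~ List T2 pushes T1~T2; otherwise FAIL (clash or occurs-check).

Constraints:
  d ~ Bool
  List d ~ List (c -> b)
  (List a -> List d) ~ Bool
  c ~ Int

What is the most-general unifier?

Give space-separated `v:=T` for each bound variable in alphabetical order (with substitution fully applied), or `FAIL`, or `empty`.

step 1: unify d ~ Bool  [subst: {-} | 3 pending]
  bind d := Bool
step 2: unify List Bool ~ List (c -> b)  [subst: {d:=Bool} | 2 pending]
  -> decompose List: push Bool~(c -> b)
step 3: unify Bool ~ (c -> b)  [subst: {d:=Bool} | 2 pending]
  clash: Bool vs (c -> b)

Answer: FAIL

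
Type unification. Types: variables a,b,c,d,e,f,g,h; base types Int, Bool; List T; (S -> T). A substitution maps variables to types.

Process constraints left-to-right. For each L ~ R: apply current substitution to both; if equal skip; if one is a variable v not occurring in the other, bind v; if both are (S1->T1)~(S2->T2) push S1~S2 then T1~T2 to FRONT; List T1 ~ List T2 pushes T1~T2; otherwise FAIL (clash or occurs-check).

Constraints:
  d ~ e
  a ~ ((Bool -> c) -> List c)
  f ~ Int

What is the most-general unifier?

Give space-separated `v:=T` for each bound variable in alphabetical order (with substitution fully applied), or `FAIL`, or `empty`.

Answer: a:=((Bool -> c) -> List c) d:=e f:=Int

Derivation:
step 1: unify d ~ e  [subst: {-} | 2 pending]
  bind d := e
step 2: unify a ~ ((Bool -> c) -> List c)  [subst: {d:=e} | 1 pending]
  bind a := ((Bool -> c) -> List c)
step 3: unify f ~ Int  [subst: {d:=e, a:=((Bool -> c) -> List c)} | 0 pending]
  bind f := Int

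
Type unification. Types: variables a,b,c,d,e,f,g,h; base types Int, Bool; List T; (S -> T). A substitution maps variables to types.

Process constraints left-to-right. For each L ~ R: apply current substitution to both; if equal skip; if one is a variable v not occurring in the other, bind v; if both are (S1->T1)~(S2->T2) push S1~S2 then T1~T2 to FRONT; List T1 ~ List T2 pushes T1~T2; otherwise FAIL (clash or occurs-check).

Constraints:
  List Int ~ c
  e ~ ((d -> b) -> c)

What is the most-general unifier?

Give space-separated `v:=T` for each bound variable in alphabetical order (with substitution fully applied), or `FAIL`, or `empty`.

Answer: c:=List Int e:=((d -> b) -> List Int)

Derivation:
step 1: unify List Int ~ c  [subst: {-} | 1 pending]
  bind c := List Int
step 2: unify e ~ ((d -> b) -> List Int)  [subst: {c:=List Int} | 0 pending]
  bind e := ((d -> b) -> List Int)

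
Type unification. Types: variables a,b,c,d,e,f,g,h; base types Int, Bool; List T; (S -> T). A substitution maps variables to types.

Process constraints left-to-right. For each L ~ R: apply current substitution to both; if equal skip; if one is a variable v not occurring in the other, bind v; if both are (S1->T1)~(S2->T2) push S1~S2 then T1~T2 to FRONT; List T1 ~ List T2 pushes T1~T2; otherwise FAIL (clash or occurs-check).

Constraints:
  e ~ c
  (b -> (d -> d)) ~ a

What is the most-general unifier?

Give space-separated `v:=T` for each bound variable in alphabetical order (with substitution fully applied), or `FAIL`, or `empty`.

step 1: unify e ~ c  [subst: {-} | 1 pending]
  bind e := c
step 2: unify (b -> (d -> d)) ~ a  [subst: {e:=c} | 0 pending]
  bind a := (b -> (d -> d))

Answer: a:=(b -> (d -> d)) e:=c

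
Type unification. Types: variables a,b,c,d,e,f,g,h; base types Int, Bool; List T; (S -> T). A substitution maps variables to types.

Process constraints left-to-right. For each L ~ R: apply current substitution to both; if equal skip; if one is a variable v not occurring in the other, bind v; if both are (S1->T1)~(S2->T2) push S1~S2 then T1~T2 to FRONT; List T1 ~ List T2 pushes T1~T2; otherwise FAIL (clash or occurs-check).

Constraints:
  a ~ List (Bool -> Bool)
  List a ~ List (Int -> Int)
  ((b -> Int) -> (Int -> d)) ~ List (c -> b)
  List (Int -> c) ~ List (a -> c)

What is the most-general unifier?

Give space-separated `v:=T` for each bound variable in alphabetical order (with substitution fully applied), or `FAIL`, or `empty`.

step 1: unify a ~ List (Bool -> Bool)  [subst: {-} | 3 pending]
  bind a := List (Bool -> Bool)
step 2: unify List List (Bool -> Bool) ~ List (Int -> Int)  [subst: {a:=List (Bool -> Bool)} | 2 pending]
  -> decompose List: push List (Bool -> Bool)~(Int -> Int)
step 3: unify List (Bool -> Bool) ~ (Int -> Int)  [subst: {a:=List (Bool -> Bool)} | 2 pending]
  clash: List (Bool -> Bool) vs (Int -> Int)

Answer: FAIL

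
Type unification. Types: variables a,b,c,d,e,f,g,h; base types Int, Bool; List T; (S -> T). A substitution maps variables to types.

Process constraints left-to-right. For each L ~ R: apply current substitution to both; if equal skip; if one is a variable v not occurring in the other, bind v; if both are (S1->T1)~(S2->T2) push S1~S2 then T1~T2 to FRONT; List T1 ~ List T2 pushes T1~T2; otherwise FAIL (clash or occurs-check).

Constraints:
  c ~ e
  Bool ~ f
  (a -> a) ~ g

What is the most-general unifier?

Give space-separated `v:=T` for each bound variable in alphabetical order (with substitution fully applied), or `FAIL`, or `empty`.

step 1: unify c ~ e  [subst: {-} | 2 pending]
  bind c := e
step 2: unify Bool ~ f  [subst: {c:=e} | 1 pending]
  bind f := Bool
step 3: unify (a -> a) ~ g  [subst: {c:=e, f:=Bool} | 0 pending]
  bind g := (a -> a)

Answer: c:=e f:=Bool g:=(a -> a)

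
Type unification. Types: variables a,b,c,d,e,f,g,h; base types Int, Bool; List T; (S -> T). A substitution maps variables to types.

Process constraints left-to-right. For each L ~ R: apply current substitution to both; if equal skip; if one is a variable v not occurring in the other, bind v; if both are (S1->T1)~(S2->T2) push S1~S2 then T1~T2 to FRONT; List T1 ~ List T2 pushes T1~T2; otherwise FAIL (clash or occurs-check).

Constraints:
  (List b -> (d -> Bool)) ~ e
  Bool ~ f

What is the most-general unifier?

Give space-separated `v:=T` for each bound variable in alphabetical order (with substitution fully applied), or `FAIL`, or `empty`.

step 1: unify (List b -> (d -> Bool)) ~ e  [subst: {-} | 1 pending]
  bind e := (List b -> (d -> Bool))
step 2: unify Bool ~ f  [subst: {e:=(List b -> (d -> Bool))} | 0 pending]
  bind f := Bool

Answer: e:=(List b -> (d -> Bool)) f:=Bool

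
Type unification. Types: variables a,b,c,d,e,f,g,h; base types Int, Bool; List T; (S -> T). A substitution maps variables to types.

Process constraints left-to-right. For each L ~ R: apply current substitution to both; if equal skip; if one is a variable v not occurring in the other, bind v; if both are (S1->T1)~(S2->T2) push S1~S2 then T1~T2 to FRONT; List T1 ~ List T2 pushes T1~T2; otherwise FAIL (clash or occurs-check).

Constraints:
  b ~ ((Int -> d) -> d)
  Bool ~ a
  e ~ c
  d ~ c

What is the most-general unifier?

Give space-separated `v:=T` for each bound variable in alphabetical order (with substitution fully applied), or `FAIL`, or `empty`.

Answer: a:=Bool b:=((Int -> c) -> c) d:=c e:=c

Derivation:
step 1: unify b ~ ((Int -> d) -> d)  [subst: {-} | 3 pending]
  bind b := ((Int -> d) -> d)
step 2: unify Bool ~ a  [subst: {b:=((Int -> d) -> d)} | 2 pending]
  bind a := Bool
step 3: unify e ~ c  [subst: {b:=((Int -> d) -> d), a:=Bool} | 1 pending]
  bind e := c
step 4: unify d ~ c  [subst: {b:=((Int -> d) -> d), a:=Bool, e:=c} | 0 pending]
  bind d := c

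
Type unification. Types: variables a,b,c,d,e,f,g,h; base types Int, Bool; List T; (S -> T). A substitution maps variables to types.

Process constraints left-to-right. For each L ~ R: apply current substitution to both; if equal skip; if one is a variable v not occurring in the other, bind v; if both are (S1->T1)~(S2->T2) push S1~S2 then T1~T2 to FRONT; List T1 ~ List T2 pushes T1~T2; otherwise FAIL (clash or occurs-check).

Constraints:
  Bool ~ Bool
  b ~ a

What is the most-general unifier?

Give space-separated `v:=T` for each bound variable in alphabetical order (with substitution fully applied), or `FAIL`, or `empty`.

step 1: unify Bool ~ Bool  [subst: {-} | 1 pending]
  -> identical, skip
step 2: unify b ~ a  [subst: {-} | 0 pending]
  bind b := a

Answer: b:=a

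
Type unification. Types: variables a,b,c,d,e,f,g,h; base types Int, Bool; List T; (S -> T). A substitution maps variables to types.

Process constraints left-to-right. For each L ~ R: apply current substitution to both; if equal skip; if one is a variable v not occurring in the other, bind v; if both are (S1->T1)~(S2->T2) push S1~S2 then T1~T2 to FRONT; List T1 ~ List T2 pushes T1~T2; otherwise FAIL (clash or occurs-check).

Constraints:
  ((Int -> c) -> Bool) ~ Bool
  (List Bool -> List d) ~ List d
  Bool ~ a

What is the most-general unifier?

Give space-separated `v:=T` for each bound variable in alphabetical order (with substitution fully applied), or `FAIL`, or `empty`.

step 1: unify ((Int -> c) -> Bool) ~ Bool  [subst: {-} | 2 pending]
  clash: ((Int -> c) -> Bool) vs Bool

Answer: FAIL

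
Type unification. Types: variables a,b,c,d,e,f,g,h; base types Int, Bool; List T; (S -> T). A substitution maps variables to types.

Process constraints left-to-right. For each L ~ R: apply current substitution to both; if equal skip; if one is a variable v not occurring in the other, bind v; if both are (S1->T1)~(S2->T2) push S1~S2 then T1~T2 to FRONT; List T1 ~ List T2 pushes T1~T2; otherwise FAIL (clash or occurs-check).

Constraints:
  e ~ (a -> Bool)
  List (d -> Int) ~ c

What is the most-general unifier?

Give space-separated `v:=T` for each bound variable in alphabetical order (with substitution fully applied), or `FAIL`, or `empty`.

step 1: unify e ~ (a -> Bool)  [subst: {-} | 1 pending]
  bind e := (a -> Bool)
step 2: unify List (d -> Int) ~ c  [subst: {e:=(a -> Bool)} | 0 pending]
  bind c := List (d -> Int)

Answer: c:=List (d -> Int) e:=(a -> Bool)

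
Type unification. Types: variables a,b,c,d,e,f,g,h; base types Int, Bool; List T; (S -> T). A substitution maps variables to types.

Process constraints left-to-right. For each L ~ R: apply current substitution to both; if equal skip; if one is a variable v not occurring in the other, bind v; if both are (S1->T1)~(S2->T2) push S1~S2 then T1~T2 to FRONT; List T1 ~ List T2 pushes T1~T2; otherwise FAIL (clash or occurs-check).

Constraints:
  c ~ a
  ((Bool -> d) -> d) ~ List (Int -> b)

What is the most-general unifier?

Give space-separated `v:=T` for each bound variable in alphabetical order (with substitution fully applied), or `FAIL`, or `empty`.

Answer: FAIL

Derivation:
step 1: unify c ~ a  [subst: {-} | 1 pending]
  bind c := a
step 2: unify ((Bool -> d) -> d) ~ List (Int -> b)  [subst: {c:=a} | 0 pending]
  clash: ((Bool -> d) -> d) vs List (Int -> b)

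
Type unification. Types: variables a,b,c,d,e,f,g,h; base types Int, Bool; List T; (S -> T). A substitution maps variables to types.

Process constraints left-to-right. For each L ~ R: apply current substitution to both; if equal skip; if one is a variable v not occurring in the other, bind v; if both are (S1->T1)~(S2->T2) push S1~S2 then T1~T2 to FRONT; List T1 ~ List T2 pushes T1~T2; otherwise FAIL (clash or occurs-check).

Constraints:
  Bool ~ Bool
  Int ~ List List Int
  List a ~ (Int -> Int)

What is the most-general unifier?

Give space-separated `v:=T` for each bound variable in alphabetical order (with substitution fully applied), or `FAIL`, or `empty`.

step 1: unify Bool ~ Bool  [subst: {-} | 2 pending]
  -> identical, skip
step 2: unify Int ~ List List Int  [subst: {-} | 1 pending]
  clash: Int vs List List Int

Answer: FAIL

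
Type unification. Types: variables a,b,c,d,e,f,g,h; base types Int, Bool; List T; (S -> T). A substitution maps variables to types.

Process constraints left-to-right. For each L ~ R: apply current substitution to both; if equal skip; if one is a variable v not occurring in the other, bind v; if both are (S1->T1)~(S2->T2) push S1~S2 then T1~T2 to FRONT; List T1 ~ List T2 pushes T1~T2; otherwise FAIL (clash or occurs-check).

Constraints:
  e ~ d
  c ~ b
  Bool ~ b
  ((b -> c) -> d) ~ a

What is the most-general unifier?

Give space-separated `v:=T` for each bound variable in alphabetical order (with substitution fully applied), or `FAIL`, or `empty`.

Answer: a:=((Bool -> Bool) -> d) b:=Bool c:=Bool e:=d

Derivation:
step 1: unify e ~ d  [subst: {-} | 3 pending]
  bind e := d
step 2: unify c ~ b  [subst: {e:=d} | 2 pending]
  bind c := b
step 3: unify Bool ~ b  [subst: {e:=d, c:=b} | 1 pending]
  bind b := Bool
step 4: unify ((Bool -> Bool) -> d) ~ a  [subst: {e:=d, c:=b, b:=Bool} | 0 pending]
  bind a := ((Bool -> Bool) -> d)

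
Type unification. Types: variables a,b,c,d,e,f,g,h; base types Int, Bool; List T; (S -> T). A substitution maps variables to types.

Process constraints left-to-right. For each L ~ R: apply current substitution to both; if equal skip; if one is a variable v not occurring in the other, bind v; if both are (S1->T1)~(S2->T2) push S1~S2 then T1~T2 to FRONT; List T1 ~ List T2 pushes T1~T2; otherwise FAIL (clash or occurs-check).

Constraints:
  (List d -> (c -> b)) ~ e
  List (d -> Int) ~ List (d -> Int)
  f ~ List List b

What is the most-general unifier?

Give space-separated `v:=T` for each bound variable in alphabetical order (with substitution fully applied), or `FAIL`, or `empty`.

Answer: e:=(List d -> (c -> b)) f:=List List b

Derivation:
step 1: unify (List d -> (c -> b)) ~ e  [subst: {-} | 2 pending]
  bind e := (List d -> (c -> b))
step 2: unify List (d -> Int) ~ List (d -> Int)  [subst: {e:=(List d -> (c -> b))} | 1 pending]
  -> identical, skip
step 3: unify f ~ List List b  [subst: {e:=(List d -> (c -> b))} | 0 pending]
  bind f := List List b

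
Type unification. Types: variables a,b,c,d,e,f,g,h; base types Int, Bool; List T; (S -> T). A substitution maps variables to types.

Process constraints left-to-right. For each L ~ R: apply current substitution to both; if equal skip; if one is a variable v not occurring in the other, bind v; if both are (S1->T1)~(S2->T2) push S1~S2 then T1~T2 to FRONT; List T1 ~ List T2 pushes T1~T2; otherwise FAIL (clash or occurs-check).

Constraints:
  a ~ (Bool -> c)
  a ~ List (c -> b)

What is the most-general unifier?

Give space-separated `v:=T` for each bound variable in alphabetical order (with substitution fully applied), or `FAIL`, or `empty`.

Answer: FAIL

Derivation:
step 1: unify a ~ (Bool -> c)  [subst: {-} | 1 pending]
  bind a := (Bool -> c)
step 2: unify (Bool -> c) ~ List (c -> b)  [subst: {a:=(Bool -> c)} | 0 pending]
  clash: (Bool -> c) vs List (c -> b)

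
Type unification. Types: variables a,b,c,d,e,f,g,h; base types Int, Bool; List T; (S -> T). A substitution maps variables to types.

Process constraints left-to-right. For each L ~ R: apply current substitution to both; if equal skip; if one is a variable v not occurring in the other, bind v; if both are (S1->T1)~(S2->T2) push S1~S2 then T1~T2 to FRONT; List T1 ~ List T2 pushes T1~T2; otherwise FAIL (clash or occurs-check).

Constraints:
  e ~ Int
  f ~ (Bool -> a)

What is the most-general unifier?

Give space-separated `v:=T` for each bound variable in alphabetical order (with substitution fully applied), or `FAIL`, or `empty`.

Answer: e:=Int f:=(Bool -> a)

Derivation:
step 1: unify e ~ Int  [subst: {-} | 1 pending]
  bind e := Int
step 2: unify f ~ (Bool -> a)  [subst: {e:=Int} | 0 pending]
  bind f := (Bool -> a)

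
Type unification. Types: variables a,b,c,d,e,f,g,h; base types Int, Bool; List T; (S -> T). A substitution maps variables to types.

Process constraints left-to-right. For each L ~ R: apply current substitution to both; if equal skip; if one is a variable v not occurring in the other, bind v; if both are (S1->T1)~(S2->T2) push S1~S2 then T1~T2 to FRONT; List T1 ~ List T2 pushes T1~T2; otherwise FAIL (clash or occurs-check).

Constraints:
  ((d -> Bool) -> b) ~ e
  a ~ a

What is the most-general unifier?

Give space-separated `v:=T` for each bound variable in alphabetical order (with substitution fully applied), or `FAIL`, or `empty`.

Answer: e:=((d -> Bool) -> b)

Derivation:
step 1: unify ((d -> Bool) -> b) ~ e  [subst: {-} | 1 pending]
  bind e := ((d -> Bool) -> b)
step 2: unify a ~ a  [subst: {e:=((d -> Bool) -> b)} | 0 pending]
  -> identical, skip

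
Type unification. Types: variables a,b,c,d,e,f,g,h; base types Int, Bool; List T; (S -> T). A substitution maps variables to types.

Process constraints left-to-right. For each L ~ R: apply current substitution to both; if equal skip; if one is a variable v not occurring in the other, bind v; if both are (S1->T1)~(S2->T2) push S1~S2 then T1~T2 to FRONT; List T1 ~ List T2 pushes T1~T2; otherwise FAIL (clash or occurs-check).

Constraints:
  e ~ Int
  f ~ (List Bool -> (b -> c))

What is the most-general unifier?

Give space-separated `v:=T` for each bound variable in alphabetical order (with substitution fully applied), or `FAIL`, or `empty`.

step 1: unify e ~ Int  [subst: {-} | 1 pending]
  bind e := Int
step 2: unify f ~ (List Bool -> (b -> c))  [subst: {e:=Int} | 0 pending]
  bind f := (List Bool -> (b -> c))

Answer: e:=Int f:=(List Bool -> (b -> c))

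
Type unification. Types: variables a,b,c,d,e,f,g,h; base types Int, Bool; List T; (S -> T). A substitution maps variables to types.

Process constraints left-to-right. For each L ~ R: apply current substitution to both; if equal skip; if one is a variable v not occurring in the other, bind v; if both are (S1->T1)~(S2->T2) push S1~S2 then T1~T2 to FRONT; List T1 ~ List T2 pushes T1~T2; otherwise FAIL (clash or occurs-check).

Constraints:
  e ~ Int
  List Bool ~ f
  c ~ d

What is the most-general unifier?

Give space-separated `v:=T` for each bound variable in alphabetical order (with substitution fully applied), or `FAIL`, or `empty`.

step 1: unify e ~ Int  [subst: {-} | 2 pending]
  bind e := Int
step 2: unify List Bool ~ f  [subst: {e:=Int} | 1 pending]
  bind f := List Bool
step 3: unify c ~ d  [subst: {e:=Int, f:=List Bool} | 0 pending]
  bind c := d

Answer: c:=d e:=Int f:=List Bool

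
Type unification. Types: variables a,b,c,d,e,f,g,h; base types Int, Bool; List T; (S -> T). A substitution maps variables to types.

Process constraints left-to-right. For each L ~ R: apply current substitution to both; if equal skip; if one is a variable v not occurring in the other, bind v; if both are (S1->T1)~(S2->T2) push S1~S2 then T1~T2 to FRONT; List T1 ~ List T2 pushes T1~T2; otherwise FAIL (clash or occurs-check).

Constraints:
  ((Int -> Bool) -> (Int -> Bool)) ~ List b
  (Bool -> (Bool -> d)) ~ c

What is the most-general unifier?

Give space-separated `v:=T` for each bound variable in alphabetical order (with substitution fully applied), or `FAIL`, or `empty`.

step 1: unify ((Int -> Bool) -> (Int -> Bool)) ~ List b  [subst: {-} | 1 pending]
  clash: ((Int -> Bool) -> (Int -> Bool)) vs List b

Answer: FAIL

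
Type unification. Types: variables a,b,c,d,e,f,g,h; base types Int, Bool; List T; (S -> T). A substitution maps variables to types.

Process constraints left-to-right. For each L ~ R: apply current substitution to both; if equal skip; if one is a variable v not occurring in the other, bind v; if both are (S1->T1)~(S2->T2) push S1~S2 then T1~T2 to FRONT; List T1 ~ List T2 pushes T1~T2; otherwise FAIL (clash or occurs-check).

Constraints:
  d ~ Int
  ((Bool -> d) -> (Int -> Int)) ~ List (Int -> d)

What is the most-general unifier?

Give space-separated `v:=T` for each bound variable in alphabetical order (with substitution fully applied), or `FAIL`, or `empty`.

Answer: FAIL

Derivation:
step 1: unify d ~ Int  [subst: {-} | 1 pending]
  bind d := Int
step 2: unify ((Bool -> Int) -> (Int -> Int)) ~ List (Int -> Int)  [subst: {d:=Int} | 0 pending]
  clash: ((Bool -> Int) -> (Int -> Int)) vs List (Int -> Int)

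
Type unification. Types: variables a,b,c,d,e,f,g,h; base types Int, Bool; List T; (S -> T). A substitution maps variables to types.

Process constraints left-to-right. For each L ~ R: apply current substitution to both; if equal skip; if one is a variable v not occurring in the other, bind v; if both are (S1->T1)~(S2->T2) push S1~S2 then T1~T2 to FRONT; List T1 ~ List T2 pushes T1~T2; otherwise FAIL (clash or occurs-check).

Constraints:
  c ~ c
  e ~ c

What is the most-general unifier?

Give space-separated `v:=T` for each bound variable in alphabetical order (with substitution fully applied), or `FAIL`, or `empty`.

step 1: unify c ~ c  [subst: {-} | 1 pending]
  -> identical, skip
step 2: unify e ~ c  [subst: {-} | 0 pending]
  bind e := c

Answer: e:=c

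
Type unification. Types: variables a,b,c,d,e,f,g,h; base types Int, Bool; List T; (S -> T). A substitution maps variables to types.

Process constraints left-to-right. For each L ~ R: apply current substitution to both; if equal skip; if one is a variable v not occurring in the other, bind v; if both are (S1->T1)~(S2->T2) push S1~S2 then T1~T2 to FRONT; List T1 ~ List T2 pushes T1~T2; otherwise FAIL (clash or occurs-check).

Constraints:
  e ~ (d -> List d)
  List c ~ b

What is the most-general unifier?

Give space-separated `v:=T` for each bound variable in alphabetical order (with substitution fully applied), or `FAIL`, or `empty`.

Answer: b:=List c e:=(d -> List d)

Derivation:
step 1: unify e ~ (d -> List d)  [subst: {-} | 1 pending]
  bind e := (d -> List d)
step 2: unify List c ~ b  [subst: {e:=(d -> List d)} | 0 pending]
  bind b := List c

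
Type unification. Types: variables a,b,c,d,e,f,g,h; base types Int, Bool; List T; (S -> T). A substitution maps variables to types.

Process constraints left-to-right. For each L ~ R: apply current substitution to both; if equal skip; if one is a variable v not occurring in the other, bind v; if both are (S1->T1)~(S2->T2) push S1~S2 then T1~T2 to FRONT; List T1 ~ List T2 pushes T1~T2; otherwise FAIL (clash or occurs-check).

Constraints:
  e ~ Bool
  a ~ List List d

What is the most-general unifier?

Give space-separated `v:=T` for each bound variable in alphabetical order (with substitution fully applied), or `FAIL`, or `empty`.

Answer: a:=List List d e:=Bool

Derivation:
step 1: unify e ~ Bool  [subst: {-} | 1 pending]
  bind e := Bool
step 2: unify a ~ List List d  [subst: {e:=Bool} | 0 pending]
  bind a := List List d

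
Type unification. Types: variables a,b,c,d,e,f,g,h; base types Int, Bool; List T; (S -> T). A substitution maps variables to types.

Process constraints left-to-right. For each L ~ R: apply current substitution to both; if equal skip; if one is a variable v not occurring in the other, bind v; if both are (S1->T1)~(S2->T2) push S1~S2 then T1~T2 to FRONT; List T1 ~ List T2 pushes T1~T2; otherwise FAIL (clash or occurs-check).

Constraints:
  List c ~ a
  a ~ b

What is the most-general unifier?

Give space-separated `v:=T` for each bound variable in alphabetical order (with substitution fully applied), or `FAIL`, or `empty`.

Answer: a:=List c b:=List c

Derivation:
step 1: unify List c ~ a  [subst: {-} | 1 pending]
  bind a := List c
step 2: unify List c ~ b  [subst: {a:=List c} | 0 pending]
  bind b := List c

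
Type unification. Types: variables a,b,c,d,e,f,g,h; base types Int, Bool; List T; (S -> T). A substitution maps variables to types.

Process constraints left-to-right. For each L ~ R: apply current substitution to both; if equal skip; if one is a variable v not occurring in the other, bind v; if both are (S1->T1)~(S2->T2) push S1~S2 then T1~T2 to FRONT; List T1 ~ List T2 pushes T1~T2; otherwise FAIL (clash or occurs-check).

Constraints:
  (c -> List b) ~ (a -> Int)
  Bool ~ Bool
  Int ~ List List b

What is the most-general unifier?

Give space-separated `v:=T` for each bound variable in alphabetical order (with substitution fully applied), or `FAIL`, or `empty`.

step 1: unify (c -> List b) ~ (a -> Int)  [subst: {-} | 2 pending]
  -> decompose arrow: push c~a, List b~Int
step 2: unify c ~ a  [subst: {-} | 3 pending]
  bind c := a
step 3: unify List b ~ Int  [subst: {c:=a} | 2 pending]
  clash: List b vs Int

Answer: FAIL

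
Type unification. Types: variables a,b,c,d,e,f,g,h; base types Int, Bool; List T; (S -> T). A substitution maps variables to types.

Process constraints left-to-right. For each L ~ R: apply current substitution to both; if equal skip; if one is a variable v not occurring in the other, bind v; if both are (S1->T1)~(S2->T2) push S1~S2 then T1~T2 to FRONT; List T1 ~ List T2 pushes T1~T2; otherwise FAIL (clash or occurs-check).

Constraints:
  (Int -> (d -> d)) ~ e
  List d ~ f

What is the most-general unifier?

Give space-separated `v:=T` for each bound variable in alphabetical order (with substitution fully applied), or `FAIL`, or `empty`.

Answer: e:=(Int -> (d -> d)) f:=List d

Derivation:
step 1: unify (Int -> (d -> d)) ~ e  [subst: {-} | 1 pending]
  bind e := (Int -> (d -> d))
step 2: unify List d ~ f  [subst: {e:=(Int -> (d -> d))} | 0 pending]
  bind f := List d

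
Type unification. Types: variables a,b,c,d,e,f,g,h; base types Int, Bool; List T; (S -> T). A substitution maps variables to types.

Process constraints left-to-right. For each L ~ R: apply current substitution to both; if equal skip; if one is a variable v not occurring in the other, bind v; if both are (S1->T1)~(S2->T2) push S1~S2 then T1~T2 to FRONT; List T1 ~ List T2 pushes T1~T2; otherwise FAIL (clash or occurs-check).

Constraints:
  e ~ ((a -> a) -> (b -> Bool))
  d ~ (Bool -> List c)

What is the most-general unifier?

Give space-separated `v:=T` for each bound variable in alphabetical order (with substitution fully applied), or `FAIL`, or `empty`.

Answer: d:=(Bool -> List c) e:=((a -> a) -> (b -> Bool))

Derivation:
step 1: unify e ~ ((a -> a) -> (b -> Bool))  [subst: {-} | 1 pending]
  bind e := ((a -> a) -> (b -> Bool))
step 2: unify d ~ (Bool -> List c)  [subst: {e:=((a -> a) -> (b -> Bool))} | 0 pending]
  bind d := (Bool -> List c)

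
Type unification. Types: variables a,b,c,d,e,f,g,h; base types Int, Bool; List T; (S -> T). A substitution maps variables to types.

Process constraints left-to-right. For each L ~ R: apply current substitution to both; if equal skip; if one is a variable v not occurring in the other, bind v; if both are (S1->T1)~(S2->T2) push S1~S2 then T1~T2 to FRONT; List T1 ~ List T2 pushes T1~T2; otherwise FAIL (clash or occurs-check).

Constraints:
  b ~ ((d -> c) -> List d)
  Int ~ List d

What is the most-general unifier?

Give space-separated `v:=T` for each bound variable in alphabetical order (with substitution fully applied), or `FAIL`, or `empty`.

step 1: unify b ~ ((d -> c) -> List d)  [subst: {-} | 1 pending]
  bind b := ((d -> c) -> List d)
step 2: unify Int ~ List d  [subst: {b:=((d -> c) -> List d)} | 0 pending]
  clash: Int vs List d

Answer: FAIL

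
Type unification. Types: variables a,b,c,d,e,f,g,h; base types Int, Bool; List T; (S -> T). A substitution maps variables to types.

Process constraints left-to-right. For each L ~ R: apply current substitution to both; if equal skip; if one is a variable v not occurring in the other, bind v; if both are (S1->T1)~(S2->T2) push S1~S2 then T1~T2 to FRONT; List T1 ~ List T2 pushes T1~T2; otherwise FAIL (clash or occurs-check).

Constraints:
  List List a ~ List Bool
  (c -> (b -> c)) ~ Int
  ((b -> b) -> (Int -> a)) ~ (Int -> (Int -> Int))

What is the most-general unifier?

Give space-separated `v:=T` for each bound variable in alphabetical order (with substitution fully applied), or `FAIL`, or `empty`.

step 1: unify List List a ~ List Bool  [subst: {-} | 2 pending]
  -> decompose List: push List a~Bool
step 2: unify List a ~ Bool  [subst: {-} | 2 pending]
  clash: List a vs Bool

Answer: FAIL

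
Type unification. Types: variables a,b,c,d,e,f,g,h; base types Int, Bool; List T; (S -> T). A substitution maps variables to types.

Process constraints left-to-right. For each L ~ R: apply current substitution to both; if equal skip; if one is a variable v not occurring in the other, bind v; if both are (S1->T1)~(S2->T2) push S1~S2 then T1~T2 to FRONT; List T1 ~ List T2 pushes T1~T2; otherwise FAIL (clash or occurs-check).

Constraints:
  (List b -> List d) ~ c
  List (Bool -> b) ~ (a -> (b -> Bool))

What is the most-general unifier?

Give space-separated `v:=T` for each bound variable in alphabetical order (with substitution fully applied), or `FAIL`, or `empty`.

step 1: unify (List b -> List d) ~ c  [subst: {-} | 1 pending]
  bind c := (List b -> List d)
step 2: unify List (Bool -> b) ~ (a -> (b -> Bool))  [subst: {c:=(List b -> List d)} | 0 pending]
  clash: List (Bool -> b) vs (a -> (b -> Bool))

Answer: FAIL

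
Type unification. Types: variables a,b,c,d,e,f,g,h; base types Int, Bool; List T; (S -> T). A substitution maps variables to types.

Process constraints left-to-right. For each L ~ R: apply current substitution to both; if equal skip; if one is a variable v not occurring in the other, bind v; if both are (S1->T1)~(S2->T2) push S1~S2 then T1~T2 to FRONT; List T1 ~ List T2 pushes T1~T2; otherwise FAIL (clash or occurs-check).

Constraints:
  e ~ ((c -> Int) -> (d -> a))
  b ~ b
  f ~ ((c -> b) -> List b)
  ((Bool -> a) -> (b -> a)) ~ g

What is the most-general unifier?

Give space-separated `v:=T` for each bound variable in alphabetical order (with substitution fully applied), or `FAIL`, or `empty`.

step 1: unify e ~ ((c -> Int) -> (d -> a))  [subst: {-} | 3 pending]
  bind e := ((c -> Int) -> (d -> a))
step 2: unify b ~ b  [subst: {e:=((c -> Int) -> (d -> a))} | 2 pending]
  -> identical, skip
step 3: unify f ~ ((c -> b) -> List b)  [subst: {e:=((c -> Int) -> (d -> a))} | 1 pending]
  bind f := ((c -> b) -> List b)
step 4: unify ((Bool -> a) -> (b -> a)) ~ g  [subst: {e:=((c -> Int) -> (d -> a)), f:=((c -> b) -> List b)} | 0 pending]
  bind g := ((Bool -> a) -> (b -> a))

Answer: e:=((c -> Int) -> (d -> a)) f:=((c -> b) -> List b) g:=((Bool -> a) -> (b -> a))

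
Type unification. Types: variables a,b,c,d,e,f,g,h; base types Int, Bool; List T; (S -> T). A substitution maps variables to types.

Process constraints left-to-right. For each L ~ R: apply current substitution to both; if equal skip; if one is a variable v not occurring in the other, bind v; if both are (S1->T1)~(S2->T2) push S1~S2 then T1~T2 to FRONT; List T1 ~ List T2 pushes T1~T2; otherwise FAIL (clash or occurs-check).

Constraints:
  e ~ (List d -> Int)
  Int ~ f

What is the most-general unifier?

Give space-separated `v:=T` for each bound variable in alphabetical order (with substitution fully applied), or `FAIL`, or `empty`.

Answer: e:=(List d -> Int) f:=Int

Derivation:
step 1: unify e ~ (List d -> Int)  [subst: {-} | 1 pending]
  bind e := (List d -> Int)
step 2: unify Int ~ f  [subst: {e:=(List d -> Int)} | 0 pending]
  bind f := Int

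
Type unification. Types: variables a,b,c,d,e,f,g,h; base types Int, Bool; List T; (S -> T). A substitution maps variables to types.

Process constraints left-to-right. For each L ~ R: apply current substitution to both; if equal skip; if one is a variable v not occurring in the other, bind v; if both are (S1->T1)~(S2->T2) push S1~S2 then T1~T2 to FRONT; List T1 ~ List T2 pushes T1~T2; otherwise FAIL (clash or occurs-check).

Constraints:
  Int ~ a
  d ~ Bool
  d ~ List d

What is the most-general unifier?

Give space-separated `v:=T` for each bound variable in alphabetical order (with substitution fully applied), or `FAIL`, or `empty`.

Answer: FAIL

Derivation:
step 1: unify Int ~ a  [subst: {-} | 2 pending]
  bind a := Int
step 2: unify d ~ Bool  [subst: {a:=Int} | 1 pending]
  bind d := Bool
step 3: unify Bool ~ List Bool  [subst: {a:=Int, d:=Bool} | 0 pending]
  clash: Bool vs List Bool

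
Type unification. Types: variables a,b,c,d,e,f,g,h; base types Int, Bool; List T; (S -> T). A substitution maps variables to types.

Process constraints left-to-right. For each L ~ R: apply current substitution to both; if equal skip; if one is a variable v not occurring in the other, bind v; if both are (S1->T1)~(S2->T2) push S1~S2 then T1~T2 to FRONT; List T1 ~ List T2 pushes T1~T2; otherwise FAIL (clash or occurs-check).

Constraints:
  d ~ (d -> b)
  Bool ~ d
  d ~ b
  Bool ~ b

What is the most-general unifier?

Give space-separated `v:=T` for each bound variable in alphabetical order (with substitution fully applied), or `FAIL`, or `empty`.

step 1: unify d ~ (d -> b)  [subst: {-} | 3 pending]
  occurs-check fail: d in (d -> b)

Answer: FAIL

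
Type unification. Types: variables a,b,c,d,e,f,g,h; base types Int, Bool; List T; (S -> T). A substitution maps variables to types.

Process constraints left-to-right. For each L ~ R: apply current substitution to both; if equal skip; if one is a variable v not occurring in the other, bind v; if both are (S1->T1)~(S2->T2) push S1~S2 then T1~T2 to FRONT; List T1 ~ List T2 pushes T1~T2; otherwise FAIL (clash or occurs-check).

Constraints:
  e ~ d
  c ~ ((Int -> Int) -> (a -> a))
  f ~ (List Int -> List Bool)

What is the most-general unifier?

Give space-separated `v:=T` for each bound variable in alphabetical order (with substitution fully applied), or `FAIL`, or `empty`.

step 1: unify e ~ d  [subst: {-} | 2 pending]
  bind e := d
step 2: unify c ~ ((Int -> Int) -> (a -> a))  [subst: {e:=d} | 1 pending]
  bind c := ((Int -> Int) -> (a -> a))
step 3: unify f ~ (List Int -> List Bool)  [subst: {e:=d, c:=((Int -> Int) -> (a -> a))} | 0 pending]
  bind f := (List Int -> List Bool)

Answer: c:=((Int -> Int) -> (a -> a)) e:=d f:=(List Int -> List Bool)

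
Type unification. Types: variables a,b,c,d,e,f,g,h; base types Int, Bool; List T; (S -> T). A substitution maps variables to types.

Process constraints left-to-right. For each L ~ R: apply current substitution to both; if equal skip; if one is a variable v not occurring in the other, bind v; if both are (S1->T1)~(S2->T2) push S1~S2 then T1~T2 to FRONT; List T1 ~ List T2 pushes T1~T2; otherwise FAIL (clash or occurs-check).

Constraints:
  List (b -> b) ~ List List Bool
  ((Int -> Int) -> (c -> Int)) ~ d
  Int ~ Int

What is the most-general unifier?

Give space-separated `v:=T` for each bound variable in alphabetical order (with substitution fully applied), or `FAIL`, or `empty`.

step 1: unify List (b -> b) ~ List List Bool  [subst: {-} | 2 pending]
  -> decompose List: push (b -> b)~List Bool
step 2: unify (b -> b) ~ List Bool  [subst: {-} | 2 pending]
  clash: (b -> b) vs List Bool

Answer: FAIL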